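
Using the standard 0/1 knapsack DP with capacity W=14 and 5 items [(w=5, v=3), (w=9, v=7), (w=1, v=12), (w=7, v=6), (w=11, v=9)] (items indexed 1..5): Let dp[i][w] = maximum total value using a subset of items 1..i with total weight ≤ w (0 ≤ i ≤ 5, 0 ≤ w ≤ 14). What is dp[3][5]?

i\w   0   1   2   3   4   5   6   7   8   9  10  11  12  13  14
  0   0   0   0   0   0   0   0   0   0   0   0   0   0   0   0
  1   0   0   0   0   0   3   3   3   3   3   3   3   3   3   3
  2   0   0   0   0   0   3   3   3   3   7   7   7   7   7  10
  3   0  12  12  12  12  12  15  15  15  15  19  19  19  19  19
  4   0  12  12  12  12  12  15  15  18  18  19  19  19  21  21
  5   0  12  12  12  12  12  15  15  18  18  19  19  21  21  21

12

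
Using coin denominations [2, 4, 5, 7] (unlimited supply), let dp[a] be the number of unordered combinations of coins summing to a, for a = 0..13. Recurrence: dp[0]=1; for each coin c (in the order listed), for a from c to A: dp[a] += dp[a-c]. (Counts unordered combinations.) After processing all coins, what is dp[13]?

5

after  coin     0     1     2     3     4     5     6     7     8     9    10    11    12    13
          2     1     0     1     0     1     0     1     0     1     0     1     0     1     0
          4     1     0     1     0     2     0     2     0     3     0     3     0     4     0
          5     1     0     1     0     2     1     2     1     3     2     4     2     5     3
          7     1     0     1     0     2     1     2     2     3     3     4     4     6     5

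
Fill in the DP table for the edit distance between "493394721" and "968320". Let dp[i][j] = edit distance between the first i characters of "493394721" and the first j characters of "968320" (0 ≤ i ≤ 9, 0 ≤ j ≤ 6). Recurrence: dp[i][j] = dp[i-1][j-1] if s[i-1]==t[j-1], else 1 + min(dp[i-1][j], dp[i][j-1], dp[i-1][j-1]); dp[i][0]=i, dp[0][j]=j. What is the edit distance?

7

   ''  9  6  8  3  2  0
''  0  1  2  3  4  5  6
 4  1  1  2  3  4  5  6
 9  2  1  2  3  4  5  6
 3  3  2  2  3  3  4  5
 3  4  3  3  3  3  4  5
 9  5  4  4  4  4  4  5
 4  6  5  5  5  5  5  5
 7  7  6  6  6  6  6  6
 2  8  7  7  7  7  6  7
 1  9  8  8  8  8  7  7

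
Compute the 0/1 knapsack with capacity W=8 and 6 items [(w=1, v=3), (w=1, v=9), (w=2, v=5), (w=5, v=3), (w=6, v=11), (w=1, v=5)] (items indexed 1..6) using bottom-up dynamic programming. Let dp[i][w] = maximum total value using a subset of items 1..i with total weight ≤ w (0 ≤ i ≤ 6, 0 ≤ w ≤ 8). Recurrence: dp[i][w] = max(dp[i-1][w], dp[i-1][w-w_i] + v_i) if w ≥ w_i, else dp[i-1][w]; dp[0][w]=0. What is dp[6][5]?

22

i\w   0   1   2   3   4   5   6   7   8
  0   0   0   0   0   0   0   0   0   0
  1   0   3   3   3   3   3   3   3   3
  2   0   9  12  12  12  12  12  12  12
  3   0   9  12  14  17  17  17  17  17
  4   0   9  12  14  17  17  17  17  17
  5   0   9  12  14  17  17  17  20  23
  6   0   9  14  17  19  22  22  22  25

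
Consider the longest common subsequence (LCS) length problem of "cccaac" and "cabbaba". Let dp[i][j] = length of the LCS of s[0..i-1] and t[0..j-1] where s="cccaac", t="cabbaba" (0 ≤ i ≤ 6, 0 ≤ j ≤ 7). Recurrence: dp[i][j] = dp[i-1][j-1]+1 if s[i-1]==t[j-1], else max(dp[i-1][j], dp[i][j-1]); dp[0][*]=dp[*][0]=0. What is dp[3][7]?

   ''  c  a  b  b  a  b  a
''  0  0  0  0  0  0  0  0
 c  0  1  1  1  1  1  1  1
 c  0  1  1  1  1  1  1  1
 c  0  1  1  1  1  1  1  1
 a  0  1  2  2  2  2  2  2
 a  0  1  2  2  2  3  3  3
 c  0  1  2  2  2  3  3  3

1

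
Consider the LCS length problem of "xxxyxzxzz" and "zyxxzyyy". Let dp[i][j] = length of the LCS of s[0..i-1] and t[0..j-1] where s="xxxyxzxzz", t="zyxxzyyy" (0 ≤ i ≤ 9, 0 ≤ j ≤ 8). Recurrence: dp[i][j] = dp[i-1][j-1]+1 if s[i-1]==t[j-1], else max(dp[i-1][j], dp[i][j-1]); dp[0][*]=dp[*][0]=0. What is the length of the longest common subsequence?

4

   ''  z  y  x  x  z  y  y  y
''  0  0  0  0  0  0  0  0  0
 x  0  0  0  1  1  1  1  1  1
 x  0  0  0  1  2  2  2  2  2
 x  0  0  0  1  2  2  2  2  2
 y  0  0  1  1  2  2  3  3  3
 x  0  0  1  2  2  2  3  3  3
 z  0  1  1  2  2  3  3  3  3
 x  0  1  1  2  3  3  3  3  3
 z  0  1  1  2  3  4  4  4  4
 z  0  1  1  2  3  4  4  4  4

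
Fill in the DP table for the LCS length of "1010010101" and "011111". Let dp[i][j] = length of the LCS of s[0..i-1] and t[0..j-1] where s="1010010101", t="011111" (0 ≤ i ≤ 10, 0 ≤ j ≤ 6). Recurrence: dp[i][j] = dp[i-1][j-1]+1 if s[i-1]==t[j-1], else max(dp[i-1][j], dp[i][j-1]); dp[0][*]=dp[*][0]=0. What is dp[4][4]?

2

   ''  0  1  1  1  1  1
''  0  0  0  0  0  0  0
 1  0  0  1  1  1  1  1
 0  0  1  1  1  1  1  1
 1  0  1  2  2  2  2  2
 0  0  1  2  2  2  2  2
 0  0  1  2  2  2  2  2
 1  0  1  2  3  3  3  3
 0  0  1  2  3  3  3  3
 1  0  1  2  3  4  4  4
 0  0  1  2  3  4  4  4
 1  0  1  2  3  4  5  5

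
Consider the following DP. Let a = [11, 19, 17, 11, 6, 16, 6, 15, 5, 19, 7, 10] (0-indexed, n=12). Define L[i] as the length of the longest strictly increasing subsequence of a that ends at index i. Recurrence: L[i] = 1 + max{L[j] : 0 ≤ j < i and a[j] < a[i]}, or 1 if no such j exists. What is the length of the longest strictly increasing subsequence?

   i    0    1    2    3    4    5    6    7    8    9   10   11
a[i]   11   19   17   11    6   16    6   15    5   19    7   10
L[i]    1    2    2    1    1    2    1    2    1    3    2    3

3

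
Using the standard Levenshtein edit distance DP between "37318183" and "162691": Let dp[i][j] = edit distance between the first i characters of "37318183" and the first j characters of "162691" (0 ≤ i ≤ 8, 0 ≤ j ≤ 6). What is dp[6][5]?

6

   ''  1  6  2  6  9  1
''  0  1  2  3  4  5  6
 3  1  1  2  3  4  5  6
 7  2  2  2  3  4  5  6
 3  3  3  3  3  4  5  6
 1  4  3  4  4  4  5  5
 8  5  4  4  5  5  5  6
 1  6  5  5  5  6  6  5
 8  7  6  6  6  6  7  6
 3  8  7  7  7  7  7  7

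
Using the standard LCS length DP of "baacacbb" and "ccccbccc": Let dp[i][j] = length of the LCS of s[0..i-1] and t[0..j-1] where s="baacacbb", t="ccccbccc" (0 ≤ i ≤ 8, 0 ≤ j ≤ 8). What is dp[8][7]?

   ''  c  c  c  c  b  c  c  c
''  0  0  0  0  0  0  0  0  0
 b  0  0  0  0  0  1  1  1  1
 a  0  0  0  0  0  1  1  1  1
 a  0  0  0  0  0  1  1  1  1
 c  0  1  1  1  1  1  2  2  2
 a  0  1  1  1  1  1  2  2  2
 c  0  1  2  2  2  2  2  3  3
 b  0  1  2  2  2  3  3  3  3
 b  0  1  2  2  2  3  3  3  3

3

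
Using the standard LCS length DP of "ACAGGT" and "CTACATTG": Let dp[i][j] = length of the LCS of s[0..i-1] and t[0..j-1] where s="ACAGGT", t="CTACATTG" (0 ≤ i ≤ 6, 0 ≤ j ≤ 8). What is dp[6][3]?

2

   ''  C  T  A  C  A  T  T  G
''  0  0  0  0  0  0  0  0  0
 A  0  0  0  1  1  1  1  1  1
 C  0  1  1  1  2  2  2  2  2
 A  0  1  1  2  2  3  3  3  3
 G  0  1  1  2  2  3  3  3  4
 G  0  1  1  2  2  3  3  3  4
 T  0  1  2  2  2  3  4  4  4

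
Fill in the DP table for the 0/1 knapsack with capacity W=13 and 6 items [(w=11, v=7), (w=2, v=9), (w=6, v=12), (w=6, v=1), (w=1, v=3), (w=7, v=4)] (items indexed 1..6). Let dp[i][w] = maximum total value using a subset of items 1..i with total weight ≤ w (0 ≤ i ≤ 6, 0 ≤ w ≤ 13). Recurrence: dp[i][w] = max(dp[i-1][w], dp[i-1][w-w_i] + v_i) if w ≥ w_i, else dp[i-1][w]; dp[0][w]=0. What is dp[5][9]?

i\w   0   1   2   3   4   5   6   7   8   9  10  11  12  13
  0   0   0   0   0   0   0   0   0   0   0   0   0   0   0
  1   0   0   0   0   0   0   0   0   0   0   0   7   7   7
  2   0   0   9   9   9   9   9   9   9   9   9   9   9  16
  3   0   0   9   9   9   9  12  12  21  21  21  21  21  21
  4   0   0   9   9   9   9  12  12  21  21  21  21  21  21
  5   0   3   9  12  12  12  12  15  21  24  24  24  24  24
  6   0   3   9  12  12  12  12  15  21  24  24  24  24  24

24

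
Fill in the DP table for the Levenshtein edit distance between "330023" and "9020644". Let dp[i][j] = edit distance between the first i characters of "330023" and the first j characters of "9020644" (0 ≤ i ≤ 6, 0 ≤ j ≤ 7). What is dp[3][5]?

   ''  9  0  2  0  6  4  4
''  0  1  2  3  4  5  6  7
 3  1  1  2  3  4  5  6  7
 3  2  2  2  3  4  5  6  7
 0  3  3  2  3  3  4  5  6
 0  4  4  3  3  3  4  5  6
 2  5  5  4  3  4  4  5  6
 3  6  6  5  4  4  5  5  6

4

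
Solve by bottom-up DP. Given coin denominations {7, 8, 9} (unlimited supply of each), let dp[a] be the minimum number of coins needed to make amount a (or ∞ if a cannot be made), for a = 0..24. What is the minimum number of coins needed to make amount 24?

3

 a  0  1  2  3  4  5  6  7  8  9 10 11 12 13 14 15 16 17 18 19 20 21 22 23 24
dp  0  -  -  -  -  -  -  1  1  1  -  -  -  -  2  2  2  2  2  -  -  3  3  3  3
(- denotes ∞ / unreachable)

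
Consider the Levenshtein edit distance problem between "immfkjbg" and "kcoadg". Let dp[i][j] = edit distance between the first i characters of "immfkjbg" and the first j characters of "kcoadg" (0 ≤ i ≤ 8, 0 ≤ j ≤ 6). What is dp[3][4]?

4

   ''  k  c  o  a  d  g
''  0  1  2  3  4  5  6
 i  1  1  2  3  4  5  6
 m  2  2  2  3  4  5  6
 m  3  3  3  3  4  5  6
 f  4  4  4  4  4  5  6
 k  5  4  5  5  5  5  6
 j  6  5  5  6  6  6  6
 b  7  6  6  6  7  7  7
 g  8  7  7  7  7  8  7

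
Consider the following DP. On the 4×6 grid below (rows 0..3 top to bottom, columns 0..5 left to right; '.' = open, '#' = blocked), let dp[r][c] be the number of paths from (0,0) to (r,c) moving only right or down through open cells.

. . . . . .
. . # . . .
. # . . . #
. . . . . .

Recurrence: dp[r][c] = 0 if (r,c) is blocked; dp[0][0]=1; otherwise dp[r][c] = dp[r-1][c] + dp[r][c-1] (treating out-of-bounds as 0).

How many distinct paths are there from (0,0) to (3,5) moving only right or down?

5

r\c   0   1   2   3   4   5
  0   1   1   1   1   1   1
  1   1   2   0   1   2   3
  2   1   0   0   1   3   0
  3   1   1   1   2   5   5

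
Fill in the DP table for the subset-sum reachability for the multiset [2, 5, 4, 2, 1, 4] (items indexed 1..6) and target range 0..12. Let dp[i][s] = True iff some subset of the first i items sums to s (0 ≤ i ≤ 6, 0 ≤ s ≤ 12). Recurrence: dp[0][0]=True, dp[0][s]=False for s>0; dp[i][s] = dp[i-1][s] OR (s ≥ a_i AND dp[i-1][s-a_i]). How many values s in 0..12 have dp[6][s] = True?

i\s   0   1   2   3   4   5   6   7   8   9  10  11  12
  0   T   F   F   F   F   F   F   F   F   F   F   F   F
  1   T   F   T   F   F   F   F   F   F   F   F   F   F
  2   T   F   T   F   F   T   F   T   F   F   F   F   F
  3   T   F   T   F   T   T   T   T   F   T   F   T   F
  4   T   F   T   F   T   T   T   T   T   T   F   T   F
  5   T   T   T   T   T   T   T   T   T   T   T   T   T
  6   T   T   T   T   T   T   T   T   T   T   T   T   T

13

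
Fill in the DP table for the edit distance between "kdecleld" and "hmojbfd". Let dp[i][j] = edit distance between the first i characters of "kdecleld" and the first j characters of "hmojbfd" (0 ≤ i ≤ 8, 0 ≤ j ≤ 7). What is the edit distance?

   ''  h  m  o  j  b  f  d
''  0  1  2  3  4  5  6  7
 k  1  1  2  3  4  5  6  7
 d  2  2  2  3  4  5  6  6
 e  3  3  3  3  4  5  6  7
 c  4  4  4  4  4  5  6  7
 l  5  5  5  5  5  5  6  7
 e  6  6  6  6  6  6  6  7
 l  7  7  7  7  7  7  7  7
 d  8  8  8  8  8  8  8  7

7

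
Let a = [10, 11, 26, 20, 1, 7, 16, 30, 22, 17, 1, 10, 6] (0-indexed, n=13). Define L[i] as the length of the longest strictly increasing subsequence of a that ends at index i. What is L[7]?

4

   i    0    1    2    3    4    5    6    7    8    9   10   11   12
a[i]   10   11   26   20    1    7   16   30   22   17    1   10    6
L[i]    1    2    3    3    1    2    3    4    4    4    1    3    2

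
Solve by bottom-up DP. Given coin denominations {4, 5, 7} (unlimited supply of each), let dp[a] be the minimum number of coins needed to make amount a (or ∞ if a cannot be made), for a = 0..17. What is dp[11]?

2

 a  0  1  2  3  4  5  6  7  8  9 10 11 12 13 14 15 16 17
dp  0  -  -  -  1  1  -  1  2  2  2  2  2  3  2  3  3  3
(- denotes ∞ / unreachable)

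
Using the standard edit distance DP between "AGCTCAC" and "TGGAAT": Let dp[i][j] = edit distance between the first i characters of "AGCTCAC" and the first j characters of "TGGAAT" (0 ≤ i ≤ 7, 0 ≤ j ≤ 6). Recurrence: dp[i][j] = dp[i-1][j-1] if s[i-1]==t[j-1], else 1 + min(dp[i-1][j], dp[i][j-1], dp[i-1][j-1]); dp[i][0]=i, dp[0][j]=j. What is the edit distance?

5

   ''  T  G  G  A  A  T
''  0  1  2  3  4  5  6
 A  1  1  2  3  3  4  5
 G  2  2  1  2  3  4  5
 C  3  3  2  2  3  4  5
 T  4  3  3  3  3  4  4
 C  5  4  4  4  4  4  5
 A  6  5  5  5  4  4  5
 C  7  6  6  6  5  5  5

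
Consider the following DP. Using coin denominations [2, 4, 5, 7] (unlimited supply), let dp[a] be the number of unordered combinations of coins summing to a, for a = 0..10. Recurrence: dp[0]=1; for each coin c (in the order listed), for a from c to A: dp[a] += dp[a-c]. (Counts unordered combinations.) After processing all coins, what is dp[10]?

4

after  coin     0     1     2     3     4     5     6     7     8     9    10
          2     1     0     1     0     1     0     1     0     1     0     1
          4     1     0     1     0     2     0     2     0     3     0     3
          5     1     0     1     0     2     1     2     1     3     2     4
          7     1     0     1     0     2     1     2     2     3     3     4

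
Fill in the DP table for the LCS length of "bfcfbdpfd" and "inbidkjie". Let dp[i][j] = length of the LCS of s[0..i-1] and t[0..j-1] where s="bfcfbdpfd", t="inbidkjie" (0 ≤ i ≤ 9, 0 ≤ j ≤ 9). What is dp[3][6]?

1

   ''  i  n  b  i  d  k  j  i  e
''  0  0  0  0  0  0  0  0  0  0
 b  0  0  0  1  1  1  1  1  1  1
 f  0  0  0  1  1  1  1  1  1  1
 c  0  0  0  1  1  1  1  1  1  1
 f  0  0  0  1  1  1  1  1  1  1
 b  0  0  0  1  1  1  1  1  1  1
 d  0  0  0  1  1  2  2  2  2  2
 p  0  0  0  1  1  2  2  2  2  2
 f  0  0  0  1  1  2  2  2  2  2
 d  0  0  0  1  1  2  2  2  2  2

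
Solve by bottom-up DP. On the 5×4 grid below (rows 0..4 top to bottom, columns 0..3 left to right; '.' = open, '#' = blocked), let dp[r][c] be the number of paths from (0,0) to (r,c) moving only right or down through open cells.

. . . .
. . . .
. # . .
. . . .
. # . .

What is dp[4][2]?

r\c   0   1   2   3
  0   1   1   1   1
  1   1   2   3   4
  2   1   0   3   7
  3   1   1   4  11
  4   1   0   4  15

4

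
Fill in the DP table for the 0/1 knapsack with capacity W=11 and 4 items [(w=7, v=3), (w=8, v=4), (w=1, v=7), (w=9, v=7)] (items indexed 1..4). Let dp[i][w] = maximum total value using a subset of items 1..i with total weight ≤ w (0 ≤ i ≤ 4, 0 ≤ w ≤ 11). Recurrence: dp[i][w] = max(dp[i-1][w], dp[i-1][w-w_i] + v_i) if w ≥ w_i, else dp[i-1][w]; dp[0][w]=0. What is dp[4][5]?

7

i\w   0   1   2   3   4   5   6   7   8   9  10  11
  0   0   0   0   0   0   0   0   0   0   0   0   0
  1   0   0   0   0   0   0   0   3   3   3   3   3
  2   0   0   0   0   0   0   0   3   4   4   4   4
  3   0   7   7   7   7   7   7   7  10  11  11  11
  4   0   7   7   7   7   7   7   7  10  11  14  14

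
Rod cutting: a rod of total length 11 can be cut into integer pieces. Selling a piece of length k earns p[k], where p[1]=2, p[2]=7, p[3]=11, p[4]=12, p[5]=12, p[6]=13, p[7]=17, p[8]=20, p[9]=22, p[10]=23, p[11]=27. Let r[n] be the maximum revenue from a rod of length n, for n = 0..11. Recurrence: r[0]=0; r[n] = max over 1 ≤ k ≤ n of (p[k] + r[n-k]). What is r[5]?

   n    0    1    2    3    4    5    6    7    8    9   10   11
r[n]    0    2    7   11   14   18   22   25   29   33   36   40

18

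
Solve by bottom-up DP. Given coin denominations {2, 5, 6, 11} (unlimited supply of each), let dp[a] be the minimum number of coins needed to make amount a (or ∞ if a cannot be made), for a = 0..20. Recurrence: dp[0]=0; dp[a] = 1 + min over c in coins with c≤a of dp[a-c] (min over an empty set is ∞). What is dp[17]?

2

 a  0  1  2  3  4  5  6  7  8  9 10 11 12 13 14 15 16 17 18 19 20
dp  0  -  1  -  2  1  1  2  2  3  2  1  2  2  3  3  2  2  3  3  4
(- denotes ∞ / unreachable)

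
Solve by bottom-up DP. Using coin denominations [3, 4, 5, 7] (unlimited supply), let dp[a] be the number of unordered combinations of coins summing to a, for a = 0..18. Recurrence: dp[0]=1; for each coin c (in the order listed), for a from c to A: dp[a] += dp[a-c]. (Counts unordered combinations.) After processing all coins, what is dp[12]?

after  coin     0     1     2     3     4     5     6     7     8     9    10    11    12    13    14    15    16    17    18
          3     1     0     0     1     0     0     1     0     0     1     0     0     1     0     0     1     0     0     1
          4     1     0     0     1     1     0     1     1     1     1     1     1     2     1     1     2     2     1     2
          5     1     0     0     1     1     1     1     1     2     2     2     2     3     3     3     4     4     4     5
          7     1     0     0     1     1     1     1     2     2     2     3     3     4     4     5     6     6     7     8

4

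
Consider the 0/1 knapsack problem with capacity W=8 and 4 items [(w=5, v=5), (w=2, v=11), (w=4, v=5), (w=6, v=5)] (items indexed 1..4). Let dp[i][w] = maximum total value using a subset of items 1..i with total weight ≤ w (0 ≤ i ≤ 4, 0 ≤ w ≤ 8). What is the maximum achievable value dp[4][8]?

16

i\w   0   1   2   3   4   5   6   7   8
  0   0   0   0   0   0   0   0   0   0
  1   0   0   0   0   0   5   5   5   5
  2   0   0  11  11  11  11  11  16  16
  3   0   0  11  11  11  11  16  16  16
  4   0   0  11  11  11  11  16  16  16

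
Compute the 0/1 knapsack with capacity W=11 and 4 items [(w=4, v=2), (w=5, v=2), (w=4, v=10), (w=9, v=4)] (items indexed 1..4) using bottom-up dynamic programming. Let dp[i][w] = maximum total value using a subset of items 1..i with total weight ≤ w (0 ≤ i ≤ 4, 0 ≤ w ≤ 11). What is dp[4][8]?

12

i\w   0   1   2   3   4   5   6   7   8   9  10  11
  0   0   0   0   0   0   0   0   0   0   0   0   0
  1   0   0   0   0   2   2   2   2   2   2   2   2
  2   0   0   0   0   2   2   2   2   2   4   4   4
  3   0   0   0   0  10  10  10  10  12  12  12  12
  4   0   0   0   0  10  10  10  10  12  12  12  12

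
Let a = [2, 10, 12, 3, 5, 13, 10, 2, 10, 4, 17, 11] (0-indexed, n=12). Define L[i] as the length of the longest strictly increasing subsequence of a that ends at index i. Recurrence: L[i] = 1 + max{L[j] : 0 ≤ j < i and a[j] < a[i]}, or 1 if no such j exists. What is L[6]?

   i    0    1    2    3    4    5    6    7    8    9   10   11
a[i]    2   10   12    3    5   13   10    2   10    4   17   11
L[i]    1    2    3    2    3    4    4    1    4    3    5    5

4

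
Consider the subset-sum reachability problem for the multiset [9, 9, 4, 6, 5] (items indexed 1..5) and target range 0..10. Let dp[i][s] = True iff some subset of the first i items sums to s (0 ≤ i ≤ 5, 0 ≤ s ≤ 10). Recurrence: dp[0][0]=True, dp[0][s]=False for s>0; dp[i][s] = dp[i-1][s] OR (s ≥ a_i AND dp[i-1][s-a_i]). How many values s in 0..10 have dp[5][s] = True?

6

i\s   0   1   2   3   4   5   6   7   8   9  10
  0   T   F   F   F   F   F   F   F   F   F   F
  1   T   F   F   F   F   F   F   F   F   T   F
  2   T   F   F   F   F   F   F   F   F   T   F
  3   T   F   F   F   T   F   F   F   F   T   F
  4   T   F   F   F   T   F   T   F   F   T   T
  5   T   F   F   F   T   T   T   F   F   T   T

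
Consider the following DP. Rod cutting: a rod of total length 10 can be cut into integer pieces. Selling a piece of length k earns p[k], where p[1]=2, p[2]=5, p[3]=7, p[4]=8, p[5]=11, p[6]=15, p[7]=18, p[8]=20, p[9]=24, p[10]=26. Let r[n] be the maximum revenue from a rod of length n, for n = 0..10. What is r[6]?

15

   n    0    1    2    3    4    5    6    7    8    9   10
r[n]    0    2    5    7   10   12   15   18   20   24   26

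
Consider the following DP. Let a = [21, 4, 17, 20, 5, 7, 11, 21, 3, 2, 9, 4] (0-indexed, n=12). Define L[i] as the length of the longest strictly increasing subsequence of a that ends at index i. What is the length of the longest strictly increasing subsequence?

   i    0    1    2    3    4    5    6    7    8    9   10   11
a[i]   21    4   17   20    5    7   11   21    3    2    9    4
L[i]    1    1    2    3    2    3    4    5    1    1    4    2

5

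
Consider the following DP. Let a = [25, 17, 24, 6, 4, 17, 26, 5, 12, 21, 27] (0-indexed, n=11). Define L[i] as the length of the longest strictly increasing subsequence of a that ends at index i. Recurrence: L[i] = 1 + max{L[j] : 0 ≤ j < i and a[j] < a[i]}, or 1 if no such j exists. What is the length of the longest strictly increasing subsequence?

5

   i    0    1    2    3    4    5    6    7    8    9   10
a[i]   25   17   24    6    4   17   26    5   12   21   27
L[i]    1    1    2    1    1    2    3    2    3    4    5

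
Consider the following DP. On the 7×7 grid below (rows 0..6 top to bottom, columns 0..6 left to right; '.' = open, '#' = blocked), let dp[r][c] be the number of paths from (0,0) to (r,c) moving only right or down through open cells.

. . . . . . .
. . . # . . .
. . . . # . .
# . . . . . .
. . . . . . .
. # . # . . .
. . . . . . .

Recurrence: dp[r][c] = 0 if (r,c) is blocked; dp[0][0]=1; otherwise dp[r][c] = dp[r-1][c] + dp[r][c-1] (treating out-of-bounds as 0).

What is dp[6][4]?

54

r\c   0   1   2   3   4   5   6
  0   1   1   1   1   1   1   1
  1   1   2   3   0   1   2   3
  2   1   3   6   6   0   2   5
  3   0   3   9  15  15  17  22
  4   0   3  12  27  42  59  81
  5   0   0  12   0  42 101 182
  6   0   0  12  12  54 155 337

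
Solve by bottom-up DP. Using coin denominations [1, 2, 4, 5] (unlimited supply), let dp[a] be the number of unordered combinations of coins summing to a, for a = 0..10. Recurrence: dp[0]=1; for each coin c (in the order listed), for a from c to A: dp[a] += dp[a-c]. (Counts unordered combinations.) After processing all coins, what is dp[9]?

13

after  coin     0     1     2     3     4     5     6     7     8     9    10
          1     1     1     1     1     1     1     1     1     1     1     1
          2     1     1     2     2     3     3     4     4     5     5     6
          4     1     1     2     2     4     4     6     6     9     9    12
          5     1     1     2     2     4     5     7     8    11    13    17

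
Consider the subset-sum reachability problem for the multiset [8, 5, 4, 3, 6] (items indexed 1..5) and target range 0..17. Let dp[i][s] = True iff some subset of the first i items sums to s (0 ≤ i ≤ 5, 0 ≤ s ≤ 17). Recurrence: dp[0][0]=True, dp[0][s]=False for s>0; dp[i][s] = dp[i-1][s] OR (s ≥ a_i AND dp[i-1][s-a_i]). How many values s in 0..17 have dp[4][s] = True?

13

i\s   0   1   2   3   4   5   6   7   8   9  10  11  12  13  14  15  16  17
  0   T   F   F   F   F   F   F   F   F   F   F   F   F   F   F   F   F   F
  1   T   F   F   F   F   F   F   F   T   F   F   F   F   F   F   F   F   F
  2   T   F   F   F   F   T   F   F   T   F   F   F   F   T   F   F   F   F
  3   T   F   F   F   T   T   F   F   T   T   F   F   T   T   F   F   F   T
  4   T   F   F   T   T   T   F   T   T   T   F   T   T   T   F   T   T   T
  5   T   F   F   T   T   T   T   T   T   T   T   T   T   T   T   T   T   T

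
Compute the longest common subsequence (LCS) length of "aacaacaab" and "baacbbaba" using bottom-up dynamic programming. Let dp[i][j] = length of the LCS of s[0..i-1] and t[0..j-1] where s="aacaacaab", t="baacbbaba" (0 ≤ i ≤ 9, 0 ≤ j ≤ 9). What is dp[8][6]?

   ''  b  a  a  c  b  b  a  b  a
''  0  0  0  0  0  0  0  0  0  0
 a  0  0  1  1  1  1  1  1  1  1
 a  0  0  1  2  2  2  2  2  2  2
 c  0  0  1  2  3  3  3  3  3  3
 a  0  0  1  2  3  3  3  4  4  4
 a  0  0  1  2  3  3  3  4  4  5
 c  0  0  1  2  3  3  3  4  4  5
 a  0  0  1  2  3  3  3  4  4  5
 a  0  0  1  2  3  3  3  4  4  5
 b  0  1  1  2  3  4  4  4  5  5

3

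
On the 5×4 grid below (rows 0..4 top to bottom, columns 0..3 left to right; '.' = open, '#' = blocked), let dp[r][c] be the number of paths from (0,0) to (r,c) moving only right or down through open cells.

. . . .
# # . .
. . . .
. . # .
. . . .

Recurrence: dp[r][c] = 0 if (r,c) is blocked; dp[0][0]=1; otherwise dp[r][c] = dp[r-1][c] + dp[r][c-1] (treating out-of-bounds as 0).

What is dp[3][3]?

3

r\c   0   1   2   3
  0   1   1   1   1
  1   0   0   1   2
  2   0   0   1   3
  3   0   0   0   3
  4   0   0   0   3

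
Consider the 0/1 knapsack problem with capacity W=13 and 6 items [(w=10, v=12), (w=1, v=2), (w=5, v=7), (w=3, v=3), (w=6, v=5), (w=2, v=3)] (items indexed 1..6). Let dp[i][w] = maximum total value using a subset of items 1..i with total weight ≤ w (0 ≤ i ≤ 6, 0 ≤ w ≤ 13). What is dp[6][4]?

i\w   0   1   2   3   4   5   6   7   8   9  10  11  12  13
  0   0   0   0   0   0   0   0   0   0   0   0   0   0   0
  1   0   0   0   0   0   0   0   0   0   0  12  12  12  12
  2   0   2   2   2   2   2   2   2   2   2  12  14  14  14
  3   0   2   2   2   2   7   9   9   9   9  12  14  14  14
  4   0   2   2   3   5   7   9   9  10  12  12  14  14  15
  5   0   2   2   3   5   7   9   9  10  12  12  14  14  15
  6   0   2   3   5   5   7   9  10  12  12  13  15  15  17

5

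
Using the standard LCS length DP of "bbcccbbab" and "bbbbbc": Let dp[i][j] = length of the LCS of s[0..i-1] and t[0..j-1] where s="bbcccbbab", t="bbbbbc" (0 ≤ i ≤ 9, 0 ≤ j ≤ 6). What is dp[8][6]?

   ''  b  b  b  b  b  c
''  0  0  0  0  0  0  0
 b  0  1  1  1  1  1  1
 b  0  1  2  2  2  2  2
 c  0  1  2  2  2  2  3
 c  0  1  2  2  2  2  3
 c  0  1  2  2  2  2  3
 b  0  1  2  3  3  3  3
 b  0  1  2  3  4  4  4
 a  0  1  2  3  4  4  4
 b  0  1  2  3  4  5  5

4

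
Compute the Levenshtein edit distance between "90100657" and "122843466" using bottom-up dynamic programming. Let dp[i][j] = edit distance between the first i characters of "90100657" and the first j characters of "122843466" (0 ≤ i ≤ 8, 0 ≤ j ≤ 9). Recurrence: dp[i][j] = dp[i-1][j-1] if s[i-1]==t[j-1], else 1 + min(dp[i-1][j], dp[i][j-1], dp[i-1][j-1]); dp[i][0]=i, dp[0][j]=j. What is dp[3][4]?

4

   ''  1  2  2  8  4  3  4  6  6
''  0  1  2  3  4  5  6  7  8  9
 9  1  1  2  3  4  5  6  7  8  9
 0  2  2  2  3  4  5  6  7  8  9
 1  3  2  3  3  4  5  6  7  8  9
 0  4  3  3  4  4  5  6  7  8  9
 0  5  4  4  4  5  5  6  7  8  9
 6  6  5  5  5  5  6  6  7  7  8
 5  7  6  6  6  6  6  7  7  8  8
 7  8  7  7  7  7  7  7  8  8  9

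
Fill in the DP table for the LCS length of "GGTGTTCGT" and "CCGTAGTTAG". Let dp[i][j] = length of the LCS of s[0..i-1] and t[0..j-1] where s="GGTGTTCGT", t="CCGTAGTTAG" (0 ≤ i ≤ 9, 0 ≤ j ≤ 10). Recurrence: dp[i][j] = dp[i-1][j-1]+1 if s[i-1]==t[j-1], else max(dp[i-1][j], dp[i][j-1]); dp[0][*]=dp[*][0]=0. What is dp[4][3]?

   ''  C  C  G  T  A  G  T  T  A  G
''  0  0  0  0  0  0  0  0  0  0  0
 G  0  0  0  1  1  1  1  1  1  1  1
 G  0  0  0  1  1  1  2  2  2  2  2
 T  0  0  0  1  2  2  2  3  3  3  3
 G  0  0  0  1  2  2  3  3  3  3  4
 T  0  0  0  1  2  2  3  4  4  4  4
 T  0  0  0  1  2  2  3  4  5  5  5
 C  0  1  1  1  2  2  3  4  5  5  5
 G  0  1  1  2  2  2  3  4  5  5  6
 T  0  1  1  2  3  3  3  4  5  5  6

1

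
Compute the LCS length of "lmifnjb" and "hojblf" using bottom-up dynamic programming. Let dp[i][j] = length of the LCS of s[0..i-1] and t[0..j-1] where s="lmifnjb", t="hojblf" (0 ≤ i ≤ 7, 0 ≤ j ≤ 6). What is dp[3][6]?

1

   ''  h  o  j  b  l  f
''  0  0  0  0  0  0  0
 l  0  0  0  0  0  1  1
 m  0  0  0  0  0  1  1
 i  0  0  0  0  0  1  1
 f  0  0  0  0  0  1  2
 n  0  0  0  0  0  1  2
 j  0  0  0  1  1  1  2
 b  0  0  0  1  2  2  2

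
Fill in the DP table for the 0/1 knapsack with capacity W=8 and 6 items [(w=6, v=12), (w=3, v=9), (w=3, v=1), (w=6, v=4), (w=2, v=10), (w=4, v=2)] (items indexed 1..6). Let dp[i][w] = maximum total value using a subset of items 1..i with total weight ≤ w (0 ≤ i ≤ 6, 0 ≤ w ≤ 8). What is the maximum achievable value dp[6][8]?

22

i\w   0   1   2   3   4   5   6   7   8
  0   0   0   0   0   0   0   0   0   0
  1   0   0   0   0   0   0  12  12  12
  2   0   0   0   9   9   9  12  12  12
  3   0   0   0   9   9   9  12  12  12
  4   0   0   0   9   9   9  12  12  12
  5   0   0  10  10  10  19  19  19  22
  6   0   0  10  10  10  19  19  19  22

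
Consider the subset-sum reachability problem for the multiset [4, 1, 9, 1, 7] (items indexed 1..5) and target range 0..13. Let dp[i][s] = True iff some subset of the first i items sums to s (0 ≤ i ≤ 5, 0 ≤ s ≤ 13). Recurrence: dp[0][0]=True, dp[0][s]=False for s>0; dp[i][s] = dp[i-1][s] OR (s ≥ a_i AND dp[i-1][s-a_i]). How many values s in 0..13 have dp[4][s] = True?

10

i\s   0   1   2   3   4   5   6   7   8   9  10  11  12  13
  0   T   F   F   F   F   F   F   F   F   F   F   F   F   F
  1   T   F   F   F   T   F   F   F   F   F   F   F   F   F
  2   T   T   F   F   T   T   F   F   F   F   F   F   F   F
  3   T   T   F   F   T   T   F   F   F   T   T   F   F   T
  4   T   T   T   F   T   T   T   F   F   T   T   T   F   T
  5   T   T   T   F   T   T   T   T   T   T   T   T   T   T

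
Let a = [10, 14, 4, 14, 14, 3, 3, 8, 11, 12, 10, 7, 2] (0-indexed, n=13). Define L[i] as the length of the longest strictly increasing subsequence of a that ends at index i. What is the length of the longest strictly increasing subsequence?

   i    0    1    2    3    4    5    6    7    8    9   10   11   12
a[i]   10   14    4   14   14    3    3    8   11   12   10    7    2
L[i]    1    2    1    2    2    1    1    2    3    4    3    2    1

4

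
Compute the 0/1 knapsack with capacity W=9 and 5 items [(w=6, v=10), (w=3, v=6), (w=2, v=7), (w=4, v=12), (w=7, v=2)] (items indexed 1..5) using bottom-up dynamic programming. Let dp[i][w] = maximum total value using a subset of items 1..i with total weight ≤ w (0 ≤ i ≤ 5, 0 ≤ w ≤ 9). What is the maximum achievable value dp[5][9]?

i\w   0   1   2   3   4   5   6   7   8   9
  0   0   0   0   0   0   0   0   0   0   0
  1   0   0   0   0   0   0  10  10  10  10
  2   0   0   0   6   6   6  10  10  10  16
  3   0   0   7   7   7  13  13  13  17  17
  4   0   0   7   7  12  13  19  19  19  25
  5   0   0   7   7  12  13  19  19  19  25

25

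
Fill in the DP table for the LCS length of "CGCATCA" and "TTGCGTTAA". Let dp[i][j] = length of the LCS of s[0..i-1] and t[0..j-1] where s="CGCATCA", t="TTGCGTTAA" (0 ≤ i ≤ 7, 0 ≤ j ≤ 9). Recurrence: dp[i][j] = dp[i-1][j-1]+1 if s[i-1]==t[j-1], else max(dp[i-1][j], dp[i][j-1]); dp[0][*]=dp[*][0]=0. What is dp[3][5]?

   ''  T  T  G  C  G  T  T  A  A
''  0  0  0  0  0  0  0  0  0  0
 C  0  0  0  0  1  1  1  1  1  1
 G  0  0  0  1  1  2  2  2  2  2
 C  0  0  0  1  2  2  2  2  2  2
 A  0  0  0  1  2  2  2  2  3  3
 T  0  1  1  1  2  2  3  3  3  3
 C  0  1  1  1  2  2  3  3  3  3
 A  0  1  1  1  2  2  3  3  4  4

2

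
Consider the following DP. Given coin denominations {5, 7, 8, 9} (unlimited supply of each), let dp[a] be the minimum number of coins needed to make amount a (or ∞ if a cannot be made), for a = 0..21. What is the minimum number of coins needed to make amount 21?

 a  0  1  2  3  4  5  6  7  8  9 10 11 12 13 14 15 16 17 18 19 20 21
dp  0  -  -  -  -  1  -  1  1  1  2  -  2  2  2  2  2  2  2  3  3  3
(- denotes ∞ / unreachable)

3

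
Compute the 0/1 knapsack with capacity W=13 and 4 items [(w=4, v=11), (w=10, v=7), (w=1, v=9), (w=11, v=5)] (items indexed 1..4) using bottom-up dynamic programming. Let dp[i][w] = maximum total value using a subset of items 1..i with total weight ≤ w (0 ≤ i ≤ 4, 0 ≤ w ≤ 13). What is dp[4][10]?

i\w   0   1   2   3   4   5   6   7   8   9  10  11  12  13
  0   0   0   0   0   0   0   0   0   0   0   0   0   0   0
  1   0   0   0   0  11  11  11  11  11  11  11  11  11  11
  2   0   0   0   0  11  11  11  11  11  11  11  11  11  11
  3   0   9   9   9  11  20  20  20  20  20  20  20  20  20
  4   0   9   9   9  11  20  20  20  20  20  20  20  20  20

20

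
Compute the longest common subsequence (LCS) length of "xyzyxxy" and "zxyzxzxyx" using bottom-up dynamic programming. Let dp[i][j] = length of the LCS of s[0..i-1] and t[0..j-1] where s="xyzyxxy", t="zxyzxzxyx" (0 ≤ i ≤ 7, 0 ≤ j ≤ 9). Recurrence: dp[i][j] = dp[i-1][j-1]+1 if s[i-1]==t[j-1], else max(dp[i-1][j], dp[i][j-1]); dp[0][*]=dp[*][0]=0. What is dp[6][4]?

3

   ''  z  x  y  z  x  z  x  y  x
''  0  0  0  0  0  0  0  0  0  0
 x  0  0  1  1  1  1  1  1  1  1
 y  0  0  1  2  2  2  2  2  2  2
 z  0  1  1  2  3  3  3  3  3  3
 y  0  1  1  2  3  3  3  3  4  4
 x  0  1  2  2  3  4  4  4  4  5
 x  0  1  2  2  3  4  4  5  5  5
 y  0  1  2  3  3  4  4  5  6  6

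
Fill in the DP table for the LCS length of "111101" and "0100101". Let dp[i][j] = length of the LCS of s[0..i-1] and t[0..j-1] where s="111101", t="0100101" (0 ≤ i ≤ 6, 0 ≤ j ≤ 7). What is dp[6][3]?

   ''  0  1  0  0  1  0  1
''  0  0  0  0  0  0  0  0
 1  0  0  1  1  1  1  1  1
 1  0  0  1  1  1  2  2  2
 1  0  0  1  1  1  2  2  3
 1  0  0  1  1  1  2  2  3
 0  0  1  1  2  2  2  3  3
 1  0  1  2  2  2  3  3  4

2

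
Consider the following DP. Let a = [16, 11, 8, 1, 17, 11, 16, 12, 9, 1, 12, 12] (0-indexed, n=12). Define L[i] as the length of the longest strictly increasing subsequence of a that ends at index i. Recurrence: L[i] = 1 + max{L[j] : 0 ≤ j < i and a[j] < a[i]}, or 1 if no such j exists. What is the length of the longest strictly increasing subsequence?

3

   i    0    1    2    3    4    5    6    7    8    9   10   11
a[i]   16   11    8    1   17   11   16   12    9    1   12   12
L[i]    1    1    1    1    2    2    3    3    2    1    3    3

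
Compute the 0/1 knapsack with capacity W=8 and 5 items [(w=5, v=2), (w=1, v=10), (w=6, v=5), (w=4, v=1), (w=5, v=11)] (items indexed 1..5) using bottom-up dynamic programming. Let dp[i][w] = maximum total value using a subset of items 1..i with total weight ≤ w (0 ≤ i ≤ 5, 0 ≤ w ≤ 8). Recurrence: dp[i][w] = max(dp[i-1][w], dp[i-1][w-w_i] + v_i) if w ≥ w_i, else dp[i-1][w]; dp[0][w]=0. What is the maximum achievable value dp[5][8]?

21

i\w   0   1   2   3   4   5   6   7   8
  0   0   0   0   0   0   0   0   0   0
  1   0   0   0   0   0   2   2   2   2
  2   0  10  10  10  10  10  12  12  12
  3   0  10  10  10  10  10  12  15  15
  4   0  10  10  10  10  11  12  15  15
  5   0  10  10  10  10  11  21  21  21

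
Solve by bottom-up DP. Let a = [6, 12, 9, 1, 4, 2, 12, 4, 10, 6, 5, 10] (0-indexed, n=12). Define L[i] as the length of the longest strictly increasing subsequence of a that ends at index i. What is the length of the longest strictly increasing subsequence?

   i    0    1    2    3    4    5    6    7    8    9   10   11
a[i]    6   12    9    1    4    2   12    4   10    6    5   10
L[i]    1    2    2    1    2    2    3    3    4    4    4    5

5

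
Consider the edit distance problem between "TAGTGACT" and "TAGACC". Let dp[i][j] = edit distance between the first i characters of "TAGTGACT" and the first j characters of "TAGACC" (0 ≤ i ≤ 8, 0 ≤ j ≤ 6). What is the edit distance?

   ''  T  A  G  A  C  C
''  0  1  2  3  4  5  6
 T  1  0  1  2  3  4  5
 A  2  1  0  1  2  3  4
 G  3  2  1  0  1  2  3
 T  4  3  2  1  1  2  3
 G  5  4  3  2  2  2  3
 A  6  5  4  3  2  3  3
 C  7  6  5  4  3  2  3
 T  8  7  6  5  4  3  3

3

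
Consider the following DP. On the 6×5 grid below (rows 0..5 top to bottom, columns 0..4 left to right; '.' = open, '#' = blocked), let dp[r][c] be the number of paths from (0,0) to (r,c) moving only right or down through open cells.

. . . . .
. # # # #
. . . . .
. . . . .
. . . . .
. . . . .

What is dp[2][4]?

1

r\c   0   1   2   3   4
  0   1   1   1   1   1
  1   1   0   0   0   0
  2   1   1   1   1   1
  3   1   2   3   4   5
  4   1   3   6  10  15
  5   1   4  10  20  35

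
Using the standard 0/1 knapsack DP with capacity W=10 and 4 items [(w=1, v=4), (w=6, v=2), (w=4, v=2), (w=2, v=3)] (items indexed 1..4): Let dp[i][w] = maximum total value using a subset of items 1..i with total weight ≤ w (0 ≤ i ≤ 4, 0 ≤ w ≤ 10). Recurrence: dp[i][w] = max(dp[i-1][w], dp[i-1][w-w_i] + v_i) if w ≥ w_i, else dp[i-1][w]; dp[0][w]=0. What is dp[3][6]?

6

i\w   0   1   2   3   4   5   6   7   8   9  10
  0   0   0   0   0   0   0   0   0   0   0   0
  1   0   4   4   4   4   4   4   4   4   4   4
  2   0   4   4   4   4   4   4   6   6   6   6
  3   0   4   4   4   4   6   6   6   6   6   6
  4   0   4   4   7   7   7   7   9   9   9   9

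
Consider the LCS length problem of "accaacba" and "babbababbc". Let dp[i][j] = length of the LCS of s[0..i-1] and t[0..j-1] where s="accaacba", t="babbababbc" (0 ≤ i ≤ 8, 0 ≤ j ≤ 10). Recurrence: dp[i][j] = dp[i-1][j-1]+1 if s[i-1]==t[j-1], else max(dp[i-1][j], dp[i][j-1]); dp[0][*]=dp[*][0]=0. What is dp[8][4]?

   ''  b  a  b  b  a  b  a  b  b  c
''  0  0  0  0  0  0  0  0  0  0  0
 a  0  0  1  1  1  1  1  1  1  1  1
 c  0  0  1  1  1  1  1  1  1  1  2
 c  0  0  1  1  1  1  1  1  1  1  2
 a  0  0  1  1  1  2  2  2  2  2  2
 a  0  0  1  1  1  2  2  3  3  3  3
 c  0  0  1  1  1  2  2  3  3  3  4
 b  0  1  1  2  2  2  3  3  4  4  4
 a  0  1  2  2  2  3  3  4  4  4  4

2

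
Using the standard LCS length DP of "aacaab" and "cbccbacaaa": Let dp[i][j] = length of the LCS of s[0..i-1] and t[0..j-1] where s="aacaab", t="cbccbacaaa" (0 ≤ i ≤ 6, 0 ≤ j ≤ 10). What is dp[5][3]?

   ''  c  b  c  c  b  a  c  a  a  a
''  0  0  0  0  0  0  0  0  0  0  0
 a  0  0  0  0  0  0  1  1  1  1  1
 a  0  0  0  0  0  0  1  1  2  2  2
 c  0  1  1  1  1  1  1  2  2  2  2
 a  0  1  1  1  1  1  2  2  3  3  3
 a  0  1  1  1  1  1  2  2  3  4  4
 b  0  1  2  2  2  2  2  2  3  4  4

1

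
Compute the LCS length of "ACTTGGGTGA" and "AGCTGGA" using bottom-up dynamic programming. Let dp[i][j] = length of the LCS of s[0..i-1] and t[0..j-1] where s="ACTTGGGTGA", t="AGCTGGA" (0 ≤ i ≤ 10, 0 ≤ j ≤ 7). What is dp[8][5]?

4

   ''  A  G  C  T  G  G  A
''  0  0  0  0  0  0  0  0
 A  0  1  1  1  1  1  1  1
 C  0  1  1  2  2  2  2  2
 T  0  1  1  2  3  3  3  3
 T  0  1  1  2  3  3  3  3
 G  0  1  2  2  3  4  4  4
 G  0  1  2  2  3  4  5  5
 G  0  1  2  2  3  4  5  5
 T  0  1  2  2  3  4  5  5
 G  0  1  2  2  3  4  5  5
 A  0  1  2  2  3  4  5  6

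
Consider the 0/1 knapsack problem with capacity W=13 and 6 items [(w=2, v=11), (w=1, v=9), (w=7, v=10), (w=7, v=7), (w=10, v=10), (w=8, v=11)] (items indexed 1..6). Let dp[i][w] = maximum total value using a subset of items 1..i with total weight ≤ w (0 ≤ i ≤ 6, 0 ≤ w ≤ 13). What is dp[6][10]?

30

i\w   0   1   2   3   4   5   6   7   8   9  10  11  12  13
  0   0   0   0   0   0   0   0   0   0   0   0   0   0   0
  1   0   0  11  11  11  11  11  11  11  11  11  11  11  11
  2   0   9  11  20  20  20  20  20  20  20  20  20  20  20
  3   0   9  11  20  20  20  20  20  20  21  30  30  30  30
  4   0   9  11  20  20  20  20  20  20  21  30  30  30  30
  5   0   9  11  20  20  20  20  20  20  21  30  30  30  30
  6   0   9  11  20  20  20  20  20  20  21  30  31  31  31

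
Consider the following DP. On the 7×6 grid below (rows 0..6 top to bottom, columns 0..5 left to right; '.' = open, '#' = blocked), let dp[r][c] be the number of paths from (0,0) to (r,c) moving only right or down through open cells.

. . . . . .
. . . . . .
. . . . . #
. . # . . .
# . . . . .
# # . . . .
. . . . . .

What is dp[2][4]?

15

r\c   0   1   2   3   4   5
  0   1   1   1   1   1   1
  1   1   2   3   4   5   6
  2   1   3   6  10  15   0
  3   1   4   0  10  25  25
  4   0   4   4  14  39  64
  5   0   0   4  18  57 121
  6   0   0   4  22  79 200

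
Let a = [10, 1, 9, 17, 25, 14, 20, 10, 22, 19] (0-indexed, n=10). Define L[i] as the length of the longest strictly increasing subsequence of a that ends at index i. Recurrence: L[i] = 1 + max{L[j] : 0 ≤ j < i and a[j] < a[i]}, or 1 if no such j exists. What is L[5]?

   i    0    1    2    3    4    5    6    7    8    9
a[i]   10    1    9   17   25   14   20   10   22   19
L[i]    1    1    2    3    4    3    4    3    5    4

3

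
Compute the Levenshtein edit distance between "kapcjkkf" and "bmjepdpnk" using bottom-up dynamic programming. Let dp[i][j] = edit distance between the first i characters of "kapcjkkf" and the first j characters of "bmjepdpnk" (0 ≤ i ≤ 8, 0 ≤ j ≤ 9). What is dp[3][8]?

7

   ''  b  m  j  e  p  d  p  n  k
''  0  1  2  3  4  5  6  7  8  9
 k  1  1  2  3  4  5  6  7  8  8
 a  2  2  2  3  4  5  6  7  8  9
 p  3  3  3  3  4  4  5  6  7  8
 c  4  4  4  4  4  5  5  6  7  8
 j  5  5  5  4  5  5  6  6  7  8
 k  6  6  6  5  5  6  6  7  7  7
 k  7  7  7  6  6  6  7  7  8  7
 f  8  8  8  7  7  7  7  8  8  8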